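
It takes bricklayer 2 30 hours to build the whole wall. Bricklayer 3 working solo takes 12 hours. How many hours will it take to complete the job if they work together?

Combined rate: 1/30 + 1/12 = (2 + 5)/60 = 7/60 per hour.
Time = 1 ÷ (7/60) = 60/7 hours.

60/7 hours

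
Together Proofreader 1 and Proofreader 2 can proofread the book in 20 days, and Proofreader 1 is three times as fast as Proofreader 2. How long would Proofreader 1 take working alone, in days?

Let Proofreader 2's rate be r; then Proofreader 1's rate is 3r, so together (3 + 1)r = 4r = 1/20.
Thus r = 1/80 per day.
Proofreader 2 alone: 80 days; Proofreader 1 alone: 80/3 days.

80/3 days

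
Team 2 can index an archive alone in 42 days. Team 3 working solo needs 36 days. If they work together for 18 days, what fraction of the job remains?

Combined rate: 1/42 + 1/36 = (6 + 7)/252 = 13/252 per day.
In 18 days they complete 18·13/252 = 13/14 of the job.
So 1/14 remains.

1/14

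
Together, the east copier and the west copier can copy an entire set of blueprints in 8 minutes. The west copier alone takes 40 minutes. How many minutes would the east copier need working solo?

Combined rate is 1/8 per minute.
Known contribution: 1/40 per minute.
So the east copier's rate is 1/8 − 1/40 = 1/10, meaning 10 minutes alone.

10 minutes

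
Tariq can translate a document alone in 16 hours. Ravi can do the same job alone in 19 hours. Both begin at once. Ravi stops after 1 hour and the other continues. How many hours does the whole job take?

288/19 hours

In the first 1 hour the combined rate is 35/304, so 35/304 of the job is done, leaving 269/304.
After Ravi leaves the rate is 1/16 per hour; the remaining 269/304 takes 269/19 hours.
Total = 1 + 269/19 = 288/19 hours.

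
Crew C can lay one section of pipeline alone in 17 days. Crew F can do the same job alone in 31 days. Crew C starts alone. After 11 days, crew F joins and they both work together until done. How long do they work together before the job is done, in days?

In the first 11 days crew C alone does 11/17 of the job, leaving 6/17.
Once everyone is working, combined rate: 1/17 + 1/31 = (31 + 17)/527 = 48/527 per day.
Remaining 6/17 at 48/527 per day takes 31/8 days.

31/8 days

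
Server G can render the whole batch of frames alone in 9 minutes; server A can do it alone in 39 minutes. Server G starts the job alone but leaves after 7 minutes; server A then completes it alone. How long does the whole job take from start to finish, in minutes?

In 7 minutes server G does 7/9 of the job, leaving 2/9.
Server A works at 1/39 per minute, so finishing takes 2/9 ÷ 1/39 = 26/3 minutes.
Total time = 7 + 26/3 = 47/3 minutes.

47/3 minutes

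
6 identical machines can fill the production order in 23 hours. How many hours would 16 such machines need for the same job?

Total work is 6·23 = 138 machine-hours.
With 16 machines: 138/16 = 69/8 hours.

69/8 hours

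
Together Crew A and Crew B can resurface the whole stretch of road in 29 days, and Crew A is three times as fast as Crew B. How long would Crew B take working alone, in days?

116 days

Let Crew B's rate be r; then Crew A's rate is 3r, so together (3 + 1)r = 4r = 1/29.
Thus r = 1/116 per day.
Crew B alone: 116 days; Crew A alone: 116/3 days.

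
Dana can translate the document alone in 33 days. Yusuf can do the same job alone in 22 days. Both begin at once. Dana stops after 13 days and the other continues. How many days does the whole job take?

In the first 13 days the combined rate is 5/66, so 65/66 of the job is done, leaving 1/66.
After Dana leaves the rate is 1/22 per day; the remaining 1/66 takes 1/3 days.
Total = 13 + 1/3 = 40/3 days.

40/3 days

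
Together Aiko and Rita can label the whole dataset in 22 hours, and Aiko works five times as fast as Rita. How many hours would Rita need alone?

Let Rita's rate be r; then Aiko's rate is 5r, so together (5 + 1)r = 6r = 1/22.
Thus r = 1/132 per hour.
Rita alone: 132 hours; Aiko alone: 132/5 hours.

132 hours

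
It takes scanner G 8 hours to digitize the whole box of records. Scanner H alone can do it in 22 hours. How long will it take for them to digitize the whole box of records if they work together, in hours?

Combined rate: 1/8 + 1/22 = (11 + 4)/88 = 15/88 per hour.
Time = 1 ÷ (15/88) = 88/15 hours.

88/15 hours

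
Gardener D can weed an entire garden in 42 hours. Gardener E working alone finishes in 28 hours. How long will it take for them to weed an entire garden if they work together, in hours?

84/5 hours

With two workers the combined time is the product over the sum: 42·28/(42+28) = 1176/70 = 84/5 hours.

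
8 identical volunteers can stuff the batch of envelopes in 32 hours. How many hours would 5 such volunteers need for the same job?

Total work is 8·32 = 256 volunteer-hours.
With 5 volunteers: 256/5 hours.

256/5 hours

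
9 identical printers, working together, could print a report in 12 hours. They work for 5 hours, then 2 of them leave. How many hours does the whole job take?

One printer does 1/108 of the job per hour.
After 5 hours with 9 printers, 5/12 is done (7/12 left).
With 7 printers the rate is 7/108, so the rest takes 7/12 ÷ 7/108 = 9 hours.
Total = 5 + 9 = 14 hours.

14 hours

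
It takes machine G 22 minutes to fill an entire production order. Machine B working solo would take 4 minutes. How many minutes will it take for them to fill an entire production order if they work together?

44/13 minutes

Combined rate: 1/22 + 1/4 = (2 + 11)/44 = 13/44 per minute.
Time = 1 ÷ (13/44) = 44/13 minutes.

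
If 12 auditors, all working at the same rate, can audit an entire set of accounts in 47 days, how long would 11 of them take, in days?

Total work is 12·47 = 564 auditor-days.
With 11 auditors: 564/11 days.

564/11 days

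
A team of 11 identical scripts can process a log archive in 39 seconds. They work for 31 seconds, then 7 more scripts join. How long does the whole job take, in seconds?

One script does 1/429 of the job per second.
After 31 seconds with 11 scripts, 31/39 is done (8/39 left).
With 18 scripts the rate is 18/429 = 6/143, so the rest takes 8/39 ÷ 6/143 = 44/9 seconds.
Total = 31 + 44/9 = 323/9 seconds.

323/9 seconds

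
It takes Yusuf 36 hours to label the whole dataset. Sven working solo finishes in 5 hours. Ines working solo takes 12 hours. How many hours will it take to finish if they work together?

45/14 hours

Combined rate: 1/36 + 1/5 + 1/12 = (5 + 36 + 15)/180 = 56/180 = 14/45 per hour.
Time = 1 ÷ (14/45) = 45/14 hours.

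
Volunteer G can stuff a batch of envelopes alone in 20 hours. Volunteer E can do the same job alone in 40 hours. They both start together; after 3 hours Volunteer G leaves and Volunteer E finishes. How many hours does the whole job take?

34 hours

In the first 3 hours the combined rate is 3/40, so 9/40 of the job is done, leaving 31/40.
After Volunteer G leaves the rate is 1/40 per hour; the remaining 31/40 takes 31 hours.
Total = 3 + 31 = 34 hours.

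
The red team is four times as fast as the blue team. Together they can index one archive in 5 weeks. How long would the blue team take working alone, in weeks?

25 weeks

Let the blue team's rate be r; then the red team's rate is 4r, so together (4 + 1)r = 5r = 1/5.
Thus r = 1/25 per week.
The blue team alone: 25 weeks; the red team alone: 25/4 weeks.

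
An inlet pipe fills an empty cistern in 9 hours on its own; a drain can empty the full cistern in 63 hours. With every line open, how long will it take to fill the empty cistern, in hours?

21/2 hours

Net rate = 1/9 − 1/63 = (7 − 1)/63 = 6/63 = 2/21 per hour.
Filling time = 1 ÷ (2/21) = 21/2 hours.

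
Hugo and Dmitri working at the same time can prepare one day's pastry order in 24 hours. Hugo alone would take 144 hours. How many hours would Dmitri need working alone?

144/5 hours

Combined rate is 1/24 per hour.
Known contribution: 1/144 per hour.
So Dmitri's rate is 1/24 − 1/144 = 5/144, meaning 144/5 hours alone.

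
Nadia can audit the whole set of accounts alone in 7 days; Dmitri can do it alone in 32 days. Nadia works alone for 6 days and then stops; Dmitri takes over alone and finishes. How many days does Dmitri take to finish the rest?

32/7 days

In 6 days Nadia does 6/7 of the job, leaving 1/7.
Dmitri works at 1/32 per day, so finishing takes 1/7 ÷ 1/32 = 32/7 days.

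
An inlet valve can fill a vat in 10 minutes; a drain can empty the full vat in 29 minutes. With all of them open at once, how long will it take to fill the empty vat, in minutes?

Net rate = 1/10 − 1/29 = (29 − 10)/290 = 19/290 per minute.
Filling time = 1 ÷ (19/290) = 290/19 minutes.

290/19 minutes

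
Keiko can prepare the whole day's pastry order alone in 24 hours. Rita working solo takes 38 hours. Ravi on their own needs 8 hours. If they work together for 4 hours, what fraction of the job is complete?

Combined rate: 1/24 + 1/38 + 1/8 = (19 + 12 + 57)/456 = 88/456 = 11/57 per hour.
In 4 hours they complete 4·11/57 = 44/57 of the job.

44/57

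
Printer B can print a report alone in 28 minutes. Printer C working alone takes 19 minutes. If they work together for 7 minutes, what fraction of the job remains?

Combined rate: 1/28 + 1/19 = (19 + 28)/532 = 47/532 per minute.
In 7 minutes they complete 7·47/532 = 47/76 of the job.
So 29/76 remains.

29/76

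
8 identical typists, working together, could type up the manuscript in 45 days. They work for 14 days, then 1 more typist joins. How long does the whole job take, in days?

One typist does 1/360 of the job per day.
After 14 days with 8 typists, 14/45 is done (31/45 left).
With 9 typists the rate is 9/360 = 1/40, so the rest takes 31/45 ÷ 1/40 = 248/9 days.
Total = 14 + 248/9 = 374/9 days.

374/9 days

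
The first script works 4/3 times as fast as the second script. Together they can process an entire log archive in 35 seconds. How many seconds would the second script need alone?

245/3 seconds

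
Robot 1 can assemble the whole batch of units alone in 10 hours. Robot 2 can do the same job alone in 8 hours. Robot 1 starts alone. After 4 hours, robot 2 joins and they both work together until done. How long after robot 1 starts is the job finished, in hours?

20/3 hours

In the first 4 hours robot 1 alone does 4/10 = 2/5 of the job, leaving 3/5.
Once everyone is working, combined rate: 1/10 + 1/8 = (4 + 5)/40 = 9/40 per hour.
Remaining 3/5 at 9/40 per hour takes 8/3 hours.
Total from the start = 4 + 8/3 = 20/3 hours.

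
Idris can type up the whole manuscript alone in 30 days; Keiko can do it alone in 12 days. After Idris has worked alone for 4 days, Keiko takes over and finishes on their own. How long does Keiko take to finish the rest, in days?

In 4 days Idris does 4/30 = 2/15 of the job, leaving 13/15.
Keiko works at 1/12 per day, so finishing takes 13/15 ÷ 1/12 = 52/5 days.

52/5 days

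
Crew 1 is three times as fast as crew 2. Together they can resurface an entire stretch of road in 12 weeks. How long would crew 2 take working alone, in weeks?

Let crew 2's rate be r; then crew 1's rate is 3r, so together (3 + 1)r = 4r = 1/12.
Thus r = 1/48 per week.
Crew 2 alone: 48 weeks; crew 1 alone: 16 weeks.

48 weeks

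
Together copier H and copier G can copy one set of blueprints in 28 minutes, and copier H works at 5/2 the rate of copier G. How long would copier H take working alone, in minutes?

Let copier G's rate be r; then copier H's rate is (5/2)r, so together (5/2 + 1)r = (7/2)r = 1/28.
Thus r = 1/98 per minute.
Copier G alone: 98 minutes; copier H alone: 196/5 minutes.

196/5 minutes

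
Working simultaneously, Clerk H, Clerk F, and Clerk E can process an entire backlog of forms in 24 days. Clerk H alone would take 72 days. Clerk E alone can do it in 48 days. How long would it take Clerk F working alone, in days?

144 days

Combined rate is 1/24 per day.
Known contribution: 1/72 + 1/48 = (2 + 3)/144 = 5/144 per day.
So Clerk F's rate is 1/24 − 5/144 = 1/144, meaning 144 days alone.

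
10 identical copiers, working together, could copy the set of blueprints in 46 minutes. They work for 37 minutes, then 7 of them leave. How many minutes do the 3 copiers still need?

One copier does 1/460 of the job per minute.
After 37 minutes with 10 copiers, 37/46 is done (9/46 left).
With 3 copiers the rate is 3/460, so the rest takes 9/46 ÷ 3/460 = 30 minutes.

30 minutes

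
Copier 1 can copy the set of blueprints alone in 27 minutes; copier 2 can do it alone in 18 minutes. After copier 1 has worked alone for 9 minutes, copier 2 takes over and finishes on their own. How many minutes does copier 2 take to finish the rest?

In 9 minutes copier 1 does 9/27 = 1/3 of the job, leaving 2/3.
Copier 2 works at 1/18 per minute, so finishing takes 2/3 ÷ 1/18 = 12 minutes.

12 minutes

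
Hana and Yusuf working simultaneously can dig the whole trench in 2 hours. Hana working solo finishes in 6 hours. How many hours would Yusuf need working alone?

Combined rate is 1/2 per hour.
Known contribution: 1/6 per hour.
So Yusuf's rate is 1/2 − 1/6 = 1/3, meaning 3 hours alone.

3 hours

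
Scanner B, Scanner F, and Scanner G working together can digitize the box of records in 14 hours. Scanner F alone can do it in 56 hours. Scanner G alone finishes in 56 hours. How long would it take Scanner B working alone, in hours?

28 hours

Combined rate is 1/14 per hour.
Known contribution: 1/56 + 1/56 = (1 + 1)/56 = 2/56 = 1/28 per hour.
So Scanner B's rate is 1/14 − 1/28 = 1/28, meaning 28 hours alone.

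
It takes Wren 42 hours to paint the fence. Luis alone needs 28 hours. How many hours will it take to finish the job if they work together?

84/5 hours

Combined rate: 1/42 + 1/28 = (2 + 3)/84 = 5/84 per hour.
Time = 1 ÷ (5/84) = 84/5 hours.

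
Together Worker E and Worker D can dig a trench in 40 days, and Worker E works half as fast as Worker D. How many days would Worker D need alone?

60 days

Let Worker D's rate be r; then Worker E's rate is (1/2)r, so together (1/2 + 1)r = (3/2)r = 1/40.
Thus r = 1/60 per day.
Worker D alone: 60 days; Worker E alone: 120 days.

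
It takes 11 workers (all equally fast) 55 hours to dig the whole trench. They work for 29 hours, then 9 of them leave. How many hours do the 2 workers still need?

One worker does 1/605 of the job per hour.
After 29 hours with 11 workers, 29/55 is done (26/55 left).
With 2 workers the rate is 2/605, so the rest takes 26/55 ÷ 2/605 = 143 hours.

143 hours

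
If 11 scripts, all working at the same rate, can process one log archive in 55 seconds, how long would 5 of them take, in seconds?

Total work is 11·55 = 605 script-seconds.
With 5 scripts: 605/5 = 121 seconds.

121 seconds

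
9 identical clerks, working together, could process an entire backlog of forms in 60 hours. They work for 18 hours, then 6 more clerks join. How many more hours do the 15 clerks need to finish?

126/5 hours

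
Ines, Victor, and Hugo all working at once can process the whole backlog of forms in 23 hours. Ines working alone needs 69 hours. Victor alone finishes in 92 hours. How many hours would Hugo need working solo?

276/5 hours

Combined rate is 1/23 per hour.
Known contribution: 1/69 + 1/92 = (4 + 3)/276 = 7/276 per hour.
So Hugo's rate is 1/23 − 7/276 = 5/276, meaning 276/5 hours alone.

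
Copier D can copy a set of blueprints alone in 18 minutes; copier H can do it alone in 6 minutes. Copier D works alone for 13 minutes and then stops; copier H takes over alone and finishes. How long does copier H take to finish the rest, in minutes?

5/3 minutes

In 13 minutes copier D does 13/18 of the job, leaving 5/18.
Copier H works at 1/6 per minute, so finishing takes 5/18 ÷ 1/6 = 5/3 minutes.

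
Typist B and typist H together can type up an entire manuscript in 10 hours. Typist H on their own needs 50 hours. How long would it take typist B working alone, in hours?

Combined rate is 1/10 per hour.
Known contribution: 1/50 per hour.
So typist B's rate is 1/10 − 1/50 = 2/25, meaning 25/2 hours alone.

25/2 hours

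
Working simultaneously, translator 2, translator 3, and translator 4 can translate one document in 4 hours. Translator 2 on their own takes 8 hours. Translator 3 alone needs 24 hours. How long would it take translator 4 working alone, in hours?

12 hours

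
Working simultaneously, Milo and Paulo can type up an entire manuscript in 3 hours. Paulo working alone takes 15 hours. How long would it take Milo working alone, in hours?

15/4 hours

Combined rate is 1/3 per hour.
Known contribution: 1/15 per hour.
So Milo's rate is 1/3 − 1/15 = 4/15, meaning 15/4 hours alone.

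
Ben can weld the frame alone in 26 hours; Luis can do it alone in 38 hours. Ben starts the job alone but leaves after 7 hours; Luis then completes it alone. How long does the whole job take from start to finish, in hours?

452/13 hours

In 7 hours Ben does 7/26 of the job, leaving 19/26.
Luis works at 1/38 per hour, so finishing takes 19/26 ÷ 1/38 = 361/13 hours.
Total time = 7 + 361/13 = 452/13 hours.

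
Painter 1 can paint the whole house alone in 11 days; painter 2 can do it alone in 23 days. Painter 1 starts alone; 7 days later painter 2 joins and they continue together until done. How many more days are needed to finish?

46/17 days

In 7 days painter 1 does 7/11 of the job, leaving 4/11.
Painter 1 and painter 2 together work at 34/253 per day, so finishing takes 4/11 ÷ 34/253 = 46/17 days.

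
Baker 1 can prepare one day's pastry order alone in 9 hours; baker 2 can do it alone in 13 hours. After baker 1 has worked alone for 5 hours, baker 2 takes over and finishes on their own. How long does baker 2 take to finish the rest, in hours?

52/9 hours

In 5 hours baker 1 does 5/9 of the job, leaving 4/9.
Baker 2 works at 1/13 per hour, so finishing takes 4/9 ÷ 1/13 = 52/9 hours.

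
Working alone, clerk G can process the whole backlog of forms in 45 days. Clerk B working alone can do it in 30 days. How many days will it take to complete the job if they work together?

Combined rate: 1/45 + 1/30 = (2 + 3)/90 = 5/90 = 1/18 per day.
Time = 1 ÷ (1/18) = 18 days.

18 days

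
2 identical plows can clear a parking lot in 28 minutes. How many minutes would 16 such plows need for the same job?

7/2 minutes

Total work is 2·28 = 56 plow-minutes.
With 16 plows: 56/16 = 7/2 minutes.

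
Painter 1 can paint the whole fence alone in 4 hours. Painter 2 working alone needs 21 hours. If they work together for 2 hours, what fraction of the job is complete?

Combined rate: 1/4 + 1/21 = (21 + 4)/84 = 25/84 per hour.
In 2 hours they complete 2·25/84 = 25/42 of the job.

25/42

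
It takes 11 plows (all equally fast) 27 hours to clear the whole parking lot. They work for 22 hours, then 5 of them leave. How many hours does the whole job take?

187/6 hours

One plow does 1/297 of the job per hour.
After 22 hours with 11 plows, 22/27 is done (5/27 left).
With 6 plows the rate is 6/297 = 2/99, so the rest takes 5/27 ÷ 2/99 = 55/6 hours.
Total = 22 + 55/6 = 187/6 hours.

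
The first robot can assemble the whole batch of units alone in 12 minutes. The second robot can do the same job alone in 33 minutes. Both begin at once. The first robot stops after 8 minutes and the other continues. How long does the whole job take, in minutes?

11 minutes

In the first 8 minutes the combined rate is 5/44, so 10/11 of the job is done, leaving 1/11.
After the first robot leaves the rate is 1/33 per minute; the remaining 1/11 takes 3 minutes.
Total = 8 + 3 = 11 minutes.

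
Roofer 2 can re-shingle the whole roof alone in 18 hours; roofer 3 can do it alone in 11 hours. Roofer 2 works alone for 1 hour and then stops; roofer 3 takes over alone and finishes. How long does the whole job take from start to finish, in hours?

205/18 hours

In 1 hour roofer 2 does 1/18 of the job, leaving 17/18.
Roofer 3 works at 1/11 per hour, so finishing takes 17/18 ÷ 1/11 = 187/18 hours.
Total time = 1 + 187/18 = 205/18 hours.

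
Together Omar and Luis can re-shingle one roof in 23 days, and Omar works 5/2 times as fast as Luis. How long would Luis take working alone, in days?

Let Luis's rate be r; then Omar's rate is (5/2)r, so together (5/2 + 1)r = (7/2)r = 1/23.
Thus r = 2/161 per day.
Luis alone: 161/2 days; Omar alone: 161/5 days.

161/2 days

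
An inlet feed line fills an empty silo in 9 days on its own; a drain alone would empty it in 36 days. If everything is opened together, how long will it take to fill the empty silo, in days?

12 days

Net rate = 1/9 − 1/36 = (4 − 1)/36 = 3/36 = 1/12 per day.
Filling time = 1 ÷ (1/12) = 12 days.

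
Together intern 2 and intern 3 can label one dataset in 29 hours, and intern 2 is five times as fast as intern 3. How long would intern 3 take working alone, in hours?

174 hours

Let intern 3's rate be r; then intern 2's rate is 5r, so together (5 + 1)r = 6r = 1/29.
Thus r = 1/174 per hour.
Intern 3 alone: 174 hours; intern 2 alone: 174/5 hours.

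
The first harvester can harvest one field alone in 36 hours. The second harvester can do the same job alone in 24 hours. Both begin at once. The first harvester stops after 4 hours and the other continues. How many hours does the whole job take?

64/3 hours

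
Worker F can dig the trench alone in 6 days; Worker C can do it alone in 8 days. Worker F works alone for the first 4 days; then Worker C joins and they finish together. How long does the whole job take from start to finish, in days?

In 4 days Worker F does 4/6 = 2/3 of the job, leaving 1/3.
Worker F and Worker C together work at 7/24 per day, so finishing takes 1/3 ÷ 7/24 = 8/7 days.
Total time = 4 + 8/7 = 36/7 days.

36/7 days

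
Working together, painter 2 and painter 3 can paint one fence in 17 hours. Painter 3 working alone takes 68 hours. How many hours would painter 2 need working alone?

68/3 hours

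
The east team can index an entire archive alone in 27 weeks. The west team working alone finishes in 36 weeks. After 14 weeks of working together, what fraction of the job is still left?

5/54

Combined rate: 1/27 + 1/36 = (4 + 3)/108 = 7/108 per week.
In 14 weeks they complete 14·7/108 = 49/54 of the job.
So 5/54 remains.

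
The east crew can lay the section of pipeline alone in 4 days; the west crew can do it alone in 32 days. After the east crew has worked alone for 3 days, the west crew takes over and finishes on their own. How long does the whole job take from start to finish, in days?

11 days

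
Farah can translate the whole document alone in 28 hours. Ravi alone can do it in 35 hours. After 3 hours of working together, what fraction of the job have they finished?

Combined rate: 1/28 + 1/35 = (5 + 4)/140 = 9/140 per hour.
In 3 hours they complete 3·9/140 = 27/140 of the job.

27/140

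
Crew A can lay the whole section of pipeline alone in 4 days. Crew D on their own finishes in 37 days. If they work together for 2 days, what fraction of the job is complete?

Combined rate: 1/4 + 1/37 = (37 + 4)/148 = 41/148 per day.
In 2 days they complete 2·41/148 = 41/74 of the job.

41/74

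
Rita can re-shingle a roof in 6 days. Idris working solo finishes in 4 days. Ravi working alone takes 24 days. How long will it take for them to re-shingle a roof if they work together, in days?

Combined rate: 1/6 + 1/4 + 1/24 = (4 + 6 + 1)/24 = 11/24 per day.
Time = 1 ÷ (11/24) = 24/11 days.

24/11 days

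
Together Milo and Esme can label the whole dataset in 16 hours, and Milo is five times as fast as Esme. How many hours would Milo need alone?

96/5 hours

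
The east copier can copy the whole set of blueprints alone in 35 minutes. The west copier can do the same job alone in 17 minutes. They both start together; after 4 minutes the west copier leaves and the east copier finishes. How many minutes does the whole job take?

455/17 minutes

In the first 4 minutes the combined rate is 52/595, so 208/595 of the job is done, leaving 387/595.
After the west copier leaves the rate is 1/35 per minute; the remaining 387/595 takes 387/17 minutes.
Total = 4 + 387/17 = 455/17 minutes.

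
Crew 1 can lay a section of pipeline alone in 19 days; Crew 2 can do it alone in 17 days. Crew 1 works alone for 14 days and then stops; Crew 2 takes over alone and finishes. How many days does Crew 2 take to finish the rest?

85/19 days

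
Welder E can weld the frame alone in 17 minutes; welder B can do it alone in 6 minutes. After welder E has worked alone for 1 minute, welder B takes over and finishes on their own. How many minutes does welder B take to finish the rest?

In 1 minute welder E does 1/17 of the job, leaving 16/17.
Welder B works at 1/6 per minute, so finishing takes 16/17 ÷ 1/6 = 96/17 minutes.

96/17 minutes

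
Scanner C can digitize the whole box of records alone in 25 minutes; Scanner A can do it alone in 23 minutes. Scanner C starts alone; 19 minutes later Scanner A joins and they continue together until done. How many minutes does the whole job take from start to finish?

In 19 minutes Scanner C does 19/25 of the job, leaving 6/25.
Scanner C and Scanner A together work at 48/575 per minute, so finishing takes 6/25 ÷ 48/575 = 23/8 minutes.
Total time = 19 + 23/8 = 175/8 minutes.

175/8 minutes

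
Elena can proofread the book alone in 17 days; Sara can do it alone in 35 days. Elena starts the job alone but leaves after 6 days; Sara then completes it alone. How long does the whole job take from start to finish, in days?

In 6 days Elena does 6/17 of the job, leaving 11/17.
Sara works at 1/35 per day, so finishing takes 11/17 ÷ 1/35 = 385/17 days.
Total time = 6 + 385/17 = 487/17 days.

487/17 days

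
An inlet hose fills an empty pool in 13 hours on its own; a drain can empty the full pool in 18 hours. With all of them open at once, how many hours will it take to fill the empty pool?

234/5 hours

Net rate = 1/13 − 1/18 = (18 − 13)/234 = 5/234 per hour.
Filling time = 1 ÷ (5/234) = 234/5 hours.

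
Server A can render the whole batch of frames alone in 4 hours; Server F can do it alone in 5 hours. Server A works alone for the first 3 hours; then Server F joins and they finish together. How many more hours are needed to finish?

5/9 hours

In 3 hours Server A does 3/4 of the job, leaving 1/4.
Server A and Server F together work at 9/20 per hour, so finishing takes 1/4 ÷ 9/20 = 5/9 hours.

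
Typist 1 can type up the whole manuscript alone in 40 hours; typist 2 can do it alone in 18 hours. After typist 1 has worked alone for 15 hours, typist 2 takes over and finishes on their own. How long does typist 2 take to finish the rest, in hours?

In 15 hours typist 1 does 15/40 = 3/8 of the job, leaving 5/8.
Typist 2 works at 1/18 per hour, so finishing takes 5/8 ÷ 1/18 = 45/4 hours.

45/4 hours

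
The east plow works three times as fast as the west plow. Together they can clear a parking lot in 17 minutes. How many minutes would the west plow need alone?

68 minutes

Let the west plow's rate be r; then the east plow's rate is 3r, so together (3 + 1)r = 4r = 1/17.
Thus r = 1/68 per minute.
The west plow alone: 68 minutes; the east plow alone: 68/3 minutes.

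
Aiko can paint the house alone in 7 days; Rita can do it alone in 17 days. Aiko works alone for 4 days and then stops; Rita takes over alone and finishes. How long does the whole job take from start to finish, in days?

In 4 days Aiko does 4/7 of the job, leaving 3/7.
Rita works at 1/17 per day, so finishing takes 3/7 ÷ 1/17 = 51/7 days.
Total time = 4 + 51/7 = 79/7 days.

79/7 days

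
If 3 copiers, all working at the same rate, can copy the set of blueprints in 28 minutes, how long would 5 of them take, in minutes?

Total work is 3·28 = 84 copier-minutes.
With 5 copiers: 84/5 minutes.

84/5 minutes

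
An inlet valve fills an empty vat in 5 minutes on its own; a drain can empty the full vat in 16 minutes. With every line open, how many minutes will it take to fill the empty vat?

80/11 minutes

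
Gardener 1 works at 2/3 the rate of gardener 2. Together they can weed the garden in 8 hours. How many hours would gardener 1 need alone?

20 hours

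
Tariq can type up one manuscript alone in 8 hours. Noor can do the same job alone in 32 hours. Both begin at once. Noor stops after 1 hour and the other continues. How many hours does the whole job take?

31/4 hours

In the first 1 hour the combined rate is 5/32, so 5/32 of the job is done, leaving 27/32.
After Noor leaves the rate is 1/8 per hour; the remaining 27/32 takes 27/4 hours.
Total = 1 + 27/4 = 31/4 hours.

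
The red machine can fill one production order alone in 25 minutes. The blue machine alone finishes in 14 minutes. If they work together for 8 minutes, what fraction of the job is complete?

156/175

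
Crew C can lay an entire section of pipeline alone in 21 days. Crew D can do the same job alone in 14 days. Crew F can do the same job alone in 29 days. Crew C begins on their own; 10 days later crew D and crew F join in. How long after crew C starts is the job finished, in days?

In the first 10 days crew C alone does 10/21 of the job, leaving 11/21.
Once everyone is working, combined rate: 1/21 + 1/14 + 1/29 = (58 + 87 + 42)/1218 = 187/1218 per day.
Remaining 11/21 at 187/1218 per day takes 58/17 days.
Total from the start = 10 + 58/17 = 228/17 days.

228/17 days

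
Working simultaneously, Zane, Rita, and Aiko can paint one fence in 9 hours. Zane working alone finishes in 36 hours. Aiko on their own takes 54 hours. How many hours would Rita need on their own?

Combined rate is 1/9 per hour.
Known contribution: 1/36 + 1/54 = (3 + 2)/108 = 5/108 per hour.
So Rita's rate is 1/9 − 5/108 = 7/108, meaning 108/7 hours alone.

108/7 hours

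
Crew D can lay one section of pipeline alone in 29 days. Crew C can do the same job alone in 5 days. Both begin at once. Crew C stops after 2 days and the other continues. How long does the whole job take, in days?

In the first 2 days the combined rate is 34/145, so 68/145 of the job is done, leaving 77/145.
After Crew C leaves the rate is 1/29 per day; the remaining 77/145 takes 77/5 days.
Total = 2 + 77/5 = 87/5 days.

87/5 days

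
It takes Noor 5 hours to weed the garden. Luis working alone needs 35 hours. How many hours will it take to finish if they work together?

35/8 hours

Combined rate: 1/5 + 1/35 = (7 + 1)/35 = 8/35 per hour.
Time = 1 ÷ (8/35) = 35/8 hours.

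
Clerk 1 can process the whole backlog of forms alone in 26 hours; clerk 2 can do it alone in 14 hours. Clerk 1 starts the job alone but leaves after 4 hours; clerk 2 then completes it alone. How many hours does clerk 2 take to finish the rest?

154/13 hours

In 4 hours clerk 1 does 4/26 = 2/13 of the job, leaving 11/13.
Clerk 2 works at 1/14 per hour, so finishing takes 11/13 ÷ 1/14 = 154/13 hours.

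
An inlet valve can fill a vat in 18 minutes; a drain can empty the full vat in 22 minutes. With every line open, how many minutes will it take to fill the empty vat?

Net rate = 1/18 − 1/22 = (11 − 9)/198 = 2/198 = 1/99 per minute.
Filling time = 1 ÷ (1/99) = 99 minutes.

99 minutes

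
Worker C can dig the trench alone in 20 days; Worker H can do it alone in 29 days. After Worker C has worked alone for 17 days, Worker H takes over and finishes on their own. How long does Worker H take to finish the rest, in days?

87/20 days

In 17 days Worker C does 17/20 of the job, leaving 3/20.
Worker H works at 1/29 per day, so finishing takes 3/20 ÷ 1/29 = 87/20 days.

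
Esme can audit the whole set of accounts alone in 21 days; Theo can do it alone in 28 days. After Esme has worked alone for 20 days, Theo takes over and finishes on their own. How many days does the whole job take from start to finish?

In 20 days Esme does 20/21 of the job, leaving 1/21.
Theo works at 1/28 per day, so finishing takes 1/21 ÷ 1/28 = 4/3 days.
Total time = 20 + 4/3 = 64/3 days.

64/3 days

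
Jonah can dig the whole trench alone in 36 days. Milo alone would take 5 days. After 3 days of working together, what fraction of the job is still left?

Combined rate: 1/36 + 1/5 = (5 + 36)/180 = 41/180 per day.
In 3 days they complete 3·41/180 = 41/60 of the job.
So 19/60 remains.

19/60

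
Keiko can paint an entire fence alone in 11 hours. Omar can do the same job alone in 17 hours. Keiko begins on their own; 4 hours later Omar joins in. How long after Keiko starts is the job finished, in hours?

33/4 hours

In the first 4 hours Keiko alone does 4/11 of the job, leaving 7/11.
Once everyone is working, combined rate: 1/11 + 1/17 = (17 + 11)/187 = 28/187 per hour.
Remaining 7/11 at 28/187 per hour takes 17/4 hours.
Total from the start = 4 + 17/4 = 33/4 hours.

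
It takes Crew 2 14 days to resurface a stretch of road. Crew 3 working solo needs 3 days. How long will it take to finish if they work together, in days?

42/17 days

With two workers the combined time is the product over the sum: 14·3/(14+3) = 42/17 days.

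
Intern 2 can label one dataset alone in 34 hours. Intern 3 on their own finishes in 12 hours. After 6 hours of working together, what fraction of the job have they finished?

23/34

Combined rate: 1/34 + 1/12 = (6 + 17)/204 = 23/204 per hour.
In 6 hours they complete 6·23/204 = 23/34 of the job.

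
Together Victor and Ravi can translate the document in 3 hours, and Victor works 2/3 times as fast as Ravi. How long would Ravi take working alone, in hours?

Let Ravi's rate be r; then Victor's rate is (2/3)r, so together (2/3 + 1)r = (5/3)r = 1/3.
Thus r = 1/5 per hour.
Ravi alone: 5 hours; Victor alone: 15/2 hours.

5 hours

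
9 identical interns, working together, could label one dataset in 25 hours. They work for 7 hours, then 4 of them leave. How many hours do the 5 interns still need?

One intern does 1/225 of the job per hour.
After 7 hours with 9 interns, 7/25 is done (18/25 left).
With 5 interns the rate is 5/225 = 1/45, so the rest takes 18/25 ÷ 1/45 = 162/5 hours.

162/5 hours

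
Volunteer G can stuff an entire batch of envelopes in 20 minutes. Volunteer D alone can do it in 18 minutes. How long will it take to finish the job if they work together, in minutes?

180/19 minutes

Combined rate: 1/20 + 1/18 = (9 + 10)/180 = 19/180 per minute.
Time = 1 ÷ (19/180) = 180/19 minutes.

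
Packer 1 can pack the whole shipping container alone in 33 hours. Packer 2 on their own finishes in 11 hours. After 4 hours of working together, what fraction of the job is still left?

17/33

Combined rate: 1/33 + 1/11 = (1 + 3)/33 = 4/33 per hour.
In 4 hours they complete 4·4/33 = 16/33 of the job.
So 17/33 remains.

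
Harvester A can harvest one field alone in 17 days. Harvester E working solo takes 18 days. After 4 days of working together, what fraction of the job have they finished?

70/153

Combined rate: 1/17 + 1/18 = (18 + 17)/306 = 35/306 per day.
In 4 days they complete 4·35/306 = 70/153 of the job.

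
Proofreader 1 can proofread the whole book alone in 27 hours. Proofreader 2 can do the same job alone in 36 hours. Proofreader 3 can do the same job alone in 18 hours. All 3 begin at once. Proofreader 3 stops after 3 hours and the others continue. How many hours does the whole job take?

In the first 3 hours the combined rate is 13/108, so 13/36 of the job is done, leaving 23/36.
After Proofreader 3 leaves the rate is 7/108 per hour; the remaining 23/36 takes 69/7 hours.
Total = 3 + 69/7 = 90/7 hours.

90/7 hours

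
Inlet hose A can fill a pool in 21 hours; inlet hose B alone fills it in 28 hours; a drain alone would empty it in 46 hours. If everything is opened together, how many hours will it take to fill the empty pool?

Net rate = 1/21 + 1/28 − 1/46 = (92 + 69 − 42)/1932 = 119/1932 = 17/276 per hour.
Filling time = 1 ÷ (17/276) = 276/17 hours.

276/17 hours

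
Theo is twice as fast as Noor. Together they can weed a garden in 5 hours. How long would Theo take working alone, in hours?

Let Noor's rate be r; then Theo's rate is 2r, so together (2 + 1)r = 3r = 1/5.
Thus r = 1/15 per hour.
Noor alone: 15 hours; Theo alone: 15/2 hours.

15/2 hours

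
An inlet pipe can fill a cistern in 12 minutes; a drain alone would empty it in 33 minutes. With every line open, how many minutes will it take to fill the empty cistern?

Net rate = 1/12 − 1/33 = (11 − 4)/132 = 7/132 per minute.
Filling time = 1 ÷ (7/132) = 132/7 minutes.

132/7 minutes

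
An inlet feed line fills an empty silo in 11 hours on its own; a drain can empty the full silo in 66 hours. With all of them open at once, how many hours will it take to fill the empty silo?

66/5 hours

Net rate = 1/11 − 1/66 = (6 − 1)/66 = 5/66 per hour.
Filling time = 1 ÷ (5/66) = 66/5 hours.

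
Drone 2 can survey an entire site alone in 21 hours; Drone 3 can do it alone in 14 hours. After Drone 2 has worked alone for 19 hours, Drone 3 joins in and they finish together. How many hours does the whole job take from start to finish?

99/5 hours

In 19 hours Drone 2 does 19/21 of the job, leaving 2/21.
Drone 2 and Drone 3 together work at 5/42 per hour, so finishing takes 2/21 ÷ 5/42 = 4/5 hours.
Total time = 19 + 4/5 = 99/5 hours.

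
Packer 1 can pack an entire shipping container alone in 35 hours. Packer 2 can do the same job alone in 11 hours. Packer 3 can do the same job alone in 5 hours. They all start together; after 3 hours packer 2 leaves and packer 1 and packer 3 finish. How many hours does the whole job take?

In the first 3 hours the combined rate is 123/385, so 369/385 of the job is done, leaving 16/385.
After packer 2 leaves the rate is 8/35 per hour; the remaining 16/385 takes 2/11 hours.
Total = 3 + 2/11 = 35/11 hours.

35/11 hours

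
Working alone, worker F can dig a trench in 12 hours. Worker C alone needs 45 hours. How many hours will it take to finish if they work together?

180/19 hours

Combined rate: 1/12 + 1/45 = (15 + 4)/180 = 19/180 per hour.
Time = 1 ÷ (19/180) = 180/19 hours.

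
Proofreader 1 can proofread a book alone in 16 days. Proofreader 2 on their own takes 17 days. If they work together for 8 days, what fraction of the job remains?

Combined rate: 1/16 + 1/17 = (17 + 16)/272 = 33/272 per day.
In 8 days they complete 8·33/272 = 33/34 of the job.
So 1/34 remains.

1/34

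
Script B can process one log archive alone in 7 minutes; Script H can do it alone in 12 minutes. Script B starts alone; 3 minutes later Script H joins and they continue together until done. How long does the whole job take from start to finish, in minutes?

105/19 minutes

In 3 minutes Script B does 3/7 of the job, leaving 4/7.
Script B and Script H together work at 19/84 per minute, so finishing takes 4/7 ÷ 19/84 = 48/19 minutes.
Total time = 3 + 48/19 = 105/19 minutes.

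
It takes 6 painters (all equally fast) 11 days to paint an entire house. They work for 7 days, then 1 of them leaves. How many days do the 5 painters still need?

24/5 days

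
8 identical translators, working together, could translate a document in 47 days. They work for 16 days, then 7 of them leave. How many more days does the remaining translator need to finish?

248 days

One translator does 1/376 of the job per day.
After 16 days with 8 translators, 16/47 is done (31/47 left).
With 1 translator the rate is 1/376, so the rest takes 31/47 ÷ 1/376 = 248 days.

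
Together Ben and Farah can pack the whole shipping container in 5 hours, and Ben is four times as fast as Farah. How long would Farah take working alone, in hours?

25 hours

Let Farah's rate be r; then Ben's rate is 4r, so together (4 + 1)r = 5r = 1/5.
Thus r = 1/25 per hour.
Farah alone: 25 hours; Ben alone: 25/4 hours.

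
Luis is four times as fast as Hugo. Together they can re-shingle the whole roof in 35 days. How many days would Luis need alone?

Let Hugo's rate be r; then Luis's rate is 4r, so together (4 + 1)r = 5r = 1/35.
Thus r = 1/175 per day.
Hugo alone: 175 days; Luis alone: 175/4 days.

175/4 days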